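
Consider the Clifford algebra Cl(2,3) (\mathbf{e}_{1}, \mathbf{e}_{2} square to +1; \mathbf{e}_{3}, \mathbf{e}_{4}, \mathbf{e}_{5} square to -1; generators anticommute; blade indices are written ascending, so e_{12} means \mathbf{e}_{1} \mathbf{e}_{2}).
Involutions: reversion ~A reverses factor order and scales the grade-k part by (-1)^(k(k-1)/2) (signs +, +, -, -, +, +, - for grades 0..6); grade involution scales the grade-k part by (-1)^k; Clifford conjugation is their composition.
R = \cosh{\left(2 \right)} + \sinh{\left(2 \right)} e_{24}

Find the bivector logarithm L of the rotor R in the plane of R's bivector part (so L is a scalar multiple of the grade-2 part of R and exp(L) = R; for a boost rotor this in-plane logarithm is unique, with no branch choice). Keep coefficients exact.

The scalar part of R is \cosh{\left(2 \right)}, which fixes the rapidity magnitude through cosh (cosh is even, so it cannot fix the sign — the bivector part carries that); dividing the bivector part by sinh of the rapidity gives the plane, and L = rapidity * plane, where the joint sign ambiguity of (rapidity, plane) cancels in the product.
Concretely: cosh(rapidity) = \cosh{\left(2 \right)} gives rapidity = ±2, and since rapidity/sinh(rapidity) is even the sign is immaterial: L = (rapidity/sinh(rapidity)) * <R>_2 = (\frac{2}{\sinh{\left(2 \right)}}) * <R>_2.
Answer: 2 e_{24}


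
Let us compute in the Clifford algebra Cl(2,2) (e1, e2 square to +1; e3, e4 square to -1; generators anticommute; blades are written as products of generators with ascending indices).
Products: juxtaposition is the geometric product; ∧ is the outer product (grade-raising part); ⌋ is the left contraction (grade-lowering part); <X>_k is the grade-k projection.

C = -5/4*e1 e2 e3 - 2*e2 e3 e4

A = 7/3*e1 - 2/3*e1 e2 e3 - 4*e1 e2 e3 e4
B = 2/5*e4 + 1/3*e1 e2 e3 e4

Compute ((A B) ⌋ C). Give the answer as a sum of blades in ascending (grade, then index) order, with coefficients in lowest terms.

step 1: -4/3 - 2/9*e4 + 14/15*e1 e4 + 8/5*e1 e2 e3 + 7/9*e2 e3 e4 - 4/15*e1 e2 e3 e4
step 2: -4/9 - 4/9*e2 e3 + 5/3*e1 e2 e3 + 8/3*e2 e3 e4
Answer: -4/9 - 4/9*e2 e3 + 5/3*e1 e2 e3 + 8/3*e2 e3 e4


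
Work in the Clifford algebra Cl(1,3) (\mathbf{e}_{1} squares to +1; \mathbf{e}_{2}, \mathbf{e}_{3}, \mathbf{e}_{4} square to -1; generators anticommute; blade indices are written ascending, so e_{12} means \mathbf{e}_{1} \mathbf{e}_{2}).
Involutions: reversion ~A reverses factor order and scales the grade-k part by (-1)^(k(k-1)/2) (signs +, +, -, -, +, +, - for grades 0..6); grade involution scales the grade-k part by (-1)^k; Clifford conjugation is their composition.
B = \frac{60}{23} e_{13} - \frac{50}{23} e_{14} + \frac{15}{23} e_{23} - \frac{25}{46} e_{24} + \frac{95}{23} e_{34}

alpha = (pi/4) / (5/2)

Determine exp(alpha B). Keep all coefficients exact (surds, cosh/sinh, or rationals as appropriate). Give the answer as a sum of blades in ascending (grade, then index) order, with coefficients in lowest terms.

B^2 term by term: the squares give (\frac{60}{23})^2*(e_{13})^2 + (-\frac{50}{23})^2*(e_{14})^2 + (\frac{15}{23})^2*(e_{23})^2 + (-\frac{25}{46})^2*(e_{24})^2 + (\frac{95}{23})^2*(e_{34})^2 = \frac{3600}{529}*(+1) + \frac{2500}{529}*(+1) + \frac{225}{529}*(-1) + \frac{625}{2116}*(-1) + \frac{9025}{529}*(-1) = -\frac{25}{4} (each basis 2-blade squares to minus the product of its generators' squares); cross terms between blades sharing an index anticommute and cancel; the commuting (index-disjoint) pairs give grade-4 terms 2*c*c'*(blade product), which cancel blade by blade — e_{1234}: \frac{1500}{529} - \frac{1500}{529} = 0 — confirming B is simple. So B^2 = -\frac{25}{4}.
B^2 = -\frac{25}{4} — since the square is negative, the closed form is circular: l = \frac{5}{2}, alpha*l = \frac{\pi}{4}, so exp(alpha B) = cos(\frac{\pi}{4}) + (sin(\frac{\pi}{4})/(\frac{5}{2}))*B = \frac{\sqrt{2}}{2} + (\frac{\sqrt{2}}{5})*B.
Answer: \frac{\sqrt{2}}{2} + \frac{12 \sqrt{2}}{23} e_{13} - \frac{10 \sqrt{2}}{23} e_{14} + \frac{3 \sqrt{2}}{23} e_{23} - \frac{5 \sqrt{2}}{46} e_{24} + \frac{19 \sqrt{2}}{23} e_{34}


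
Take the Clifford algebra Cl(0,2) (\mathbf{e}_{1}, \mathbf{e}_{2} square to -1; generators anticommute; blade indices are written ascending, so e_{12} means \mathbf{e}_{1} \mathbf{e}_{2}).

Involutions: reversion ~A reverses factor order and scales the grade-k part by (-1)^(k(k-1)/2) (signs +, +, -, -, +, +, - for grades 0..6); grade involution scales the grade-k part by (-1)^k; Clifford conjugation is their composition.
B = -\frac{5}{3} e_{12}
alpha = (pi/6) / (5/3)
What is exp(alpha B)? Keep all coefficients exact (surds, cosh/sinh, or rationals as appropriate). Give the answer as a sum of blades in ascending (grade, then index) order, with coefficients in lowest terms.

B^2 = (-\frac{5}{3})^2*(e_{12})^2 = \frac{25}{9}*(-1) = -\frac{25}{9} (a basis 2-blade squares to minus the product of its generators' squares).
B^2 = -\frac{25}{9} — B^2 < 0, so the exponential closes trigonometrically: l = \frac{5}{3}, alpha*l = \frac{\pi}{6}, so exp(alpha B) = cos(\frac{\pi}{6}) + (sin(\frac{\pi}{6})/(\frac{5}{3}))*B = \frac{\sqrt{3}}{2} + (\frac{3}{10})*B.
Answer: \frac{\sqrt{3}}{2} - \frac{1}{2} e_{12}


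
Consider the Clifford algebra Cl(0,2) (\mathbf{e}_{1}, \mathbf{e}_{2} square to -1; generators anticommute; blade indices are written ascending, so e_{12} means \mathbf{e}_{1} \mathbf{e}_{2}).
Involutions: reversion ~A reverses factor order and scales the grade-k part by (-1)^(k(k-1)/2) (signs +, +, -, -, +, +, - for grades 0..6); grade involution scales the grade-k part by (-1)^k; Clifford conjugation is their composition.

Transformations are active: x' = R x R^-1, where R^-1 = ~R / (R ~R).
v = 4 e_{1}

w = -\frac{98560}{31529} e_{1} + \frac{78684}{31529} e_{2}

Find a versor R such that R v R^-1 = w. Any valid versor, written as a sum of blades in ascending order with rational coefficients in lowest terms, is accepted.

R = v + w = \frac{27556}{31529} e_{1} + \frac{78684}{31529} e_{2} works: the equal norms (-16) guarantee its sandwich swaps v into w.
Answer: \frac{27556}{31529} e_{1} + \frac{78684}{31529} e_{2}


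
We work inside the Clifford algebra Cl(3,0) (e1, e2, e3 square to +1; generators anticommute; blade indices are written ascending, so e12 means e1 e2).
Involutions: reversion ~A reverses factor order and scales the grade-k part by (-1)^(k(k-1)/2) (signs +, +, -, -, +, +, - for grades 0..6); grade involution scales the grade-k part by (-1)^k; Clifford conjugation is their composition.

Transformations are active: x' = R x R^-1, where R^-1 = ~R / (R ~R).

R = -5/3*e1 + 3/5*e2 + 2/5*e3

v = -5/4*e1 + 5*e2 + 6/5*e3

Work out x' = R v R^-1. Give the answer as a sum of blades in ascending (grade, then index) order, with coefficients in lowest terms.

~R = -5/3*e1 + 3/5*e2 + 2/5*e3, and R ~R = 742/225, so R^-1 = ~R / (742/225).
R v = 1669/300 - 91/12*e12 - 3/2*e13 - 32/25*e23
Answer: -3245/742*e1 - 22079/7420*e2 + 111/742*e3


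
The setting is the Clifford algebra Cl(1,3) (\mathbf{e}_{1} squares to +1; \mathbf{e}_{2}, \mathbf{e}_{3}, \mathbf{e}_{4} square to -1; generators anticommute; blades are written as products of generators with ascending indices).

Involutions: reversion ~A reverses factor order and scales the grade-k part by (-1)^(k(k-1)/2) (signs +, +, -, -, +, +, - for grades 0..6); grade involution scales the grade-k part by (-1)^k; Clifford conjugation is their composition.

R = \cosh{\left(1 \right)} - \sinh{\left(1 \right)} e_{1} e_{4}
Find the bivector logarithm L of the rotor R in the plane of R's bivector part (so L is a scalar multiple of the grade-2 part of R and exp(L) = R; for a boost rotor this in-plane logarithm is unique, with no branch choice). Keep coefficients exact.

The scalar part of R is \cosh{\left(1 \right)}, giving the rapidity magnitude (cosh is even); the bivector part supplies orientation, its quotient by sinh of the rapidity is the plane, and L = rapidity * plane — unique in that plane, since flipping both signs leaves L unchanged.
Concretely: cosh(rapidity) = \cosh{\left(1 \right)} gives rapidity = ±1, and since rapidity/sinh(rapidity) is even the sign is immaterial: L = (rapidity/sinh(rapidity)) * <R>_2 = (\frac{1}{\sinh{\left(1 \right)}}) * <R>_2.
Answer: -e_{1} e_{4}


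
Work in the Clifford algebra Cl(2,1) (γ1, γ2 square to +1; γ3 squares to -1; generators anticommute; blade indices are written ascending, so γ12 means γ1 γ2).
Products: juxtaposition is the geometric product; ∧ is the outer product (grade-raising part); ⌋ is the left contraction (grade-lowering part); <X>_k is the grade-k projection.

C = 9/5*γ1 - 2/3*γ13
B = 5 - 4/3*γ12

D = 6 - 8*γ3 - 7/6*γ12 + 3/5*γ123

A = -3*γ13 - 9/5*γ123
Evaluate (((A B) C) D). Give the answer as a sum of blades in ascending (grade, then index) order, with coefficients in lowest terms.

step 1: -12/5*γ3 - 15*γ13 + 4*γ23 - 9*γ123
step 2: 10 + 8/5*γ1 - 6*γ2 + 27*γ3 + 8/3*γ12 + 108/25*γ13 - 81/5*γ23 + 36/5*γ123
step 3: 63772/225 + 686/25*γ1 - 63772/375*γ2 + 444/5*γ3 + 686/15*γ12 - 109/50*γ13 - 1332/25*γ23 - 109/30*γ123
Answer: 63772/225 + 686/25*γ1 - 63772/375*γ2 + 444/5*γ3 + 686/15*γ12 - 109/50*γ13 - 1332/25*γ23 - 109/30*γ123


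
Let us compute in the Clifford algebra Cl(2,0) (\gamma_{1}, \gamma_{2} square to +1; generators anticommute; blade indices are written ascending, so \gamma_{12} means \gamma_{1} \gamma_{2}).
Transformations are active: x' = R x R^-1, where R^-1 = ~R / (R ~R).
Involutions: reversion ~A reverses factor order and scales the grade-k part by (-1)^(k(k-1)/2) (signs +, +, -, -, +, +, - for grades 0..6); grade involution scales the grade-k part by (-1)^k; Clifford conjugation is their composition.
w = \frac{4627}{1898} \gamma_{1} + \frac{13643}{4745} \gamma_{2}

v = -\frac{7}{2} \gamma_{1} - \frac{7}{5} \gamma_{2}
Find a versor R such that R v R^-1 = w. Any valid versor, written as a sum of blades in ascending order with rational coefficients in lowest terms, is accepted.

Take R = v + w = -\frac{1008}{949} \gamma_{1} + \frac{1400}{949} \gamma_{2}. Because q(v) = q(w) = \frac{1421}{100}, conjugation by R sends v exactly to w.
Answer: -\frac{1008}{949} \gamma_{1} + \frac{1400}{949} \gamma_{2}


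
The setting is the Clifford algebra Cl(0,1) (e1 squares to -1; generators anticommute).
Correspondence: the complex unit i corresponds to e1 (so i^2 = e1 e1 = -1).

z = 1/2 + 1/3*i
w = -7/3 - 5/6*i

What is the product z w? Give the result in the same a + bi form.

In blades: z = 1/2 + 1/3*e1, w = -7/3 - 5/6*e1.
Distribute z over w term by term (generator squares from the signature, products reordered to ascending indices): (1/2)*w = -7/6 - 5/12*e1; (1/3*e1)*w = 5/18 - 7/9*e1.
Sum: -8/9 - 43/36*e1; translating back through the correspondence:
Answer: -8/9 - 43/36*i


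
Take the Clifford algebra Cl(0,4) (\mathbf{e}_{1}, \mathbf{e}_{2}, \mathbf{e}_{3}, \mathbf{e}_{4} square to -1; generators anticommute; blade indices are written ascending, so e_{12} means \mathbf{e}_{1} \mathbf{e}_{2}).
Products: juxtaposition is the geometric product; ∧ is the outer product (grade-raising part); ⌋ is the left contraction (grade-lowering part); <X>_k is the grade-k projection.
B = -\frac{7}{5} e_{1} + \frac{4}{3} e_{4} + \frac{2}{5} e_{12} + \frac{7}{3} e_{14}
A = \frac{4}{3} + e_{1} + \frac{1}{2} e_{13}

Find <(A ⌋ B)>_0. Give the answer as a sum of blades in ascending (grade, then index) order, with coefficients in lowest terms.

step 1: \frac{7}{5} - \frac{28}{15} e_{1} - \frac{2}{5} e_{2} - \frac{5}{9} e_{4} + \frac{8}{15} e_{12} + \frac{28}{9} e_{14}
step 2: \frac{7}{5}
Answer: \frac{7}{5}


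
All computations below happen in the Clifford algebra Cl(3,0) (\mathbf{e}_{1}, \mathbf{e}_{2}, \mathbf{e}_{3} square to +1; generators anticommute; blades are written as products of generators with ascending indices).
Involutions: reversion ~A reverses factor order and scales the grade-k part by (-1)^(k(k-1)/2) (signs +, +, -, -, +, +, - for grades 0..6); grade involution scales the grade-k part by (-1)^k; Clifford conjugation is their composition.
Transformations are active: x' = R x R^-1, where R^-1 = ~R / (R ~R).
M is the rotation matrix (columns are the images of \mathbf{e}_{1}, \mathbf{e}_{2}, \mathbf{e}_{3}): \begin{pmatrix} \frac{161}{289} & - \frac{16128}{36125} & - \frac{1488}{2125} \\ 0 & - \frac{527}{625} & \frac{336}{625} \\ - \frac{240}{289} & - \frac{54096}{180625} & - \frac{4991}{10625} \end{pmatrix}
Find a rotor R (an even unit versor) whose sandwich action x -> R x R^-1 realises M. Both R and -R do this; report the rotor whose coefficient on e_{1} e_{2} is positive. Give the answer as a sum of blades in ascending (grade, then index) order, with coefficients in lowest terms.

Method: write R = a + b12*e_{1} e_{2} + b13*e_{1} e_{3} + b23*e_{2} e_{3} with a^2 + b12^2 + b13^2 + b23^2 = 1 (so R^-1 = ~R). Expanding the columns R e_j ~R gives tr M = 4a^2 - 1 and, from the antisymmetric part, M21 - M12 = -4a*b12, M13 - M31 = 4a*b13, M32 - M23 = -4a*b23.
Here tr M = -\frac{5461}{7225}, so a^2 = (1 + tr M)/4 = \frac{441}{7225} and a = ±\frac{21}{85}. Taking a = \frac{21}{85}: M21 - M12 = \frac{16128}{36125}, M13 - M31 = \frac{4704}{36125}, M32 - M23 = -\frac{6048}{7225}, giving b12 = -\frac{192}{425}, b13 = \frac{56}{425}, b23 = \frac{72}{85}, i.e. R = \frac{21}{85} - \frac{192}{425} e_{1} e_{2} + \frac{56}{425} e_{1} e_{3} + \frac{72}{85} e_{2} e_{3}.
Its e_{1} e_{2} coefficient is negative, so report the other preimage -R.
Answer: -\frac{21}{85} + \frac{192}{425} e_{1} e_{2} - \frac{56}{425} e_{1} e_{3} - \frac{72}{85} e_{2} e_{3}. Recall the cover is two-to-one: with M of trace -\frac{5461}{7225}, both preimages act alike, and the stated e_{1} e_{2} sign chooses the sheet.


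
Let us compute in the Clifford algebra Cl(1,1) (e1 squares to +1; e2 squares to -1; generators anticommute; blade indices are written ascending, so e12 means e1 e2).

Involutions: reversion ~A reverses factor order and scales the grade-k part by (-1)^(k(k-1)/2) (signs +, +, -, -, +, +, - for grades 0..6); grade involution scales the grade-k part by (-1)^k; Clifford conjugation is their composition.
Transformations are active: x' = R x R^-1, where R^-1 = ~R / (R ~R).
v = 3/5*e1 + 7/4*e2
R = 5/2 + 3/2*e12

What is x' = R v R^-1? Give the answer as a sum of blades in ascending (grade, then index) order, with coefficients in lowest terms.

~R = 5/2 - 3/2*e12, and R ~R = 4, so R^-1 = ~R / (4).
R v = -9/8*e1 + 139/40*e2
Answer: -321/160*e1 + 83/32*e2


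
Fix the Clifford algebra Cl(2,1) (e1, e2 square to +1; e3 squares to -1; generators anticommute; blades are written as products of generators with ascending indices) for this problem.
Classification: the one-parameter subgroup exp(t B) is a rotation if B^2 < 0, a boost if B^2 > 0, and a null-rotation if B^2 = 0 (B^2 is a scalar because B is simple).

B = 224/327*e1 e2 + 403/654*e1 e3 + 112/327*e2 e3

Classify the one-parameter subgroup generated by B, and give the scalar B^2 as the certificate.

B^2 term by term: the squares give (224/327)^2*(e1 e2)^2 + (403/654)^2*(e1 e3)^2 + (112/327)^2*(e2 e3)^2 = 50176/106929*(-1) + 162409/427716*(+1) + 12544/106929*(+1) = 1/36 (each basis 2-blade squares to minus the product of its generators' squares); cross terms between blades sharing an index anticommute and cancel. So B^2 = 1/36.
Answer: boost, certificate B^2 = 1/36. The scalar 1/36 is the complete invariant here: its sign names the subgroup type.


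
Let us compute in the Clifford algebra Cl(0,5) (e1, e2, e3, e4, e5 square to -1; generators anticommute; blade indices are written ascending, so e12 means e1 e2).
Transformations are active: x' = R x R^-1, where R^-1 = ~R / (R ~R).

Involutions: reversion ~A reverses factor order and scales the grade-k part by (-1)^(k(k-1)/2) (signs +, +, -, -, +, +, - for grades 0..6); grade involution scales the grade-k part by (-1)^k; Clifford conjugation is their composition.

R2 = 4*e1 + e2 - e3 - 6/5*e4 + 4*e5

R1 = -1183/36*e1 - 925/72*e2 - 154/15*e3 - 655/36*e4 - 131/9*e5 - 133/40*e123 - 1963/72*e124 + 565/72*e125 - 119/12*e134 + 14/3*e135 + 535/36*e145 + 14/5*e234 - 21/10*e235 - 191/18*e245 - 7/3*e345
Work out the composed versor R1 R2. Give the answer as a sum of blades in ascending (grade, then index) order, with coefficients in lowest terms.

Distribute over the terms of R2 (each basis-blade product reordered to ascending indices, repeated generators contracted through their squares):
R1 (4*e1) = 1183/9 + 925/18*e12 + 616/15*e13 + 655/9*e14 + 524/9*e15 + 133/10*e23 + 1963/18*e24 - 565/18*e25 + 119/3*e34 - 56/3*e35 - 535/9*e45 - 56/5*e1234 + 42/5*e1235 + 382/9*e1245 + 28/3*e1345
R1 (e2) = 925/72 - 1183/36*e12 - 133/40*e13 - 1963/72*e14 + 565/72*e15 + 154/15*e23 + 655/36*e24 + 131/9*e25 - 14/5*e34 + 21/10*e35 + 191/18*e45 - 119/12*e1234 + 14/3*e1235 + 535/36*e1245 + 7/3*e2345
R1 (-e3) = -154/15 - 133/40*e12 + 1183/36*e13 + 119/12*e14 - 14/3*e15 + 925/72*e23 - 14/5*e24 + 21/10*e25 - 655/36*e34 - 131/9*e35 - 7/3*e45 - 1963/72*e1234 + 565/72*e1235 - 535/36*e1345 + 191/18*e2345
R1 (-6/5*e4) = -131/6 - 1963/60*e12 - 119/10*e13 + 1183/30*e14 - 107/6*e15 + 84/25*e23 + 185/12*e24 + 191/15*e25 + 308/25*e34 + 14/5*e35 - 262/15*e45 + 399/100*e1234 + 113/12*e1245 + 28/5*e1345 - 63/25*e2345
R1 (4*e5) = 524/9 - 565/18*e12 - 56/3*e13 - 535/9*e14 - 1183/9*e15 + 42/5*e23 + 382/9*e24 - 925/18*e25 + 28/3*e34 - 616/15*e35 - 655/9*e45 - 133/10*e1235 - 1963/18*e1245 - 119/3*e1345 + 56/5*e2345
Summing the partial products and collecting blades:
Answer: 61349/360 - 3521/72*e12 + 14413/360*e13 + 12751/360*e14 - 703/8*e15 + 86713/1800*e23 + 8204/45*e24 - 961/18*e25 + 36293/900*e34 - 1249/18*e35 - 12727/90*e45 - 79903/1800*e1234 + 2741/360*e1235 - 127/3*e1245 - 7127/180*e1345 + 9731/450*e2345


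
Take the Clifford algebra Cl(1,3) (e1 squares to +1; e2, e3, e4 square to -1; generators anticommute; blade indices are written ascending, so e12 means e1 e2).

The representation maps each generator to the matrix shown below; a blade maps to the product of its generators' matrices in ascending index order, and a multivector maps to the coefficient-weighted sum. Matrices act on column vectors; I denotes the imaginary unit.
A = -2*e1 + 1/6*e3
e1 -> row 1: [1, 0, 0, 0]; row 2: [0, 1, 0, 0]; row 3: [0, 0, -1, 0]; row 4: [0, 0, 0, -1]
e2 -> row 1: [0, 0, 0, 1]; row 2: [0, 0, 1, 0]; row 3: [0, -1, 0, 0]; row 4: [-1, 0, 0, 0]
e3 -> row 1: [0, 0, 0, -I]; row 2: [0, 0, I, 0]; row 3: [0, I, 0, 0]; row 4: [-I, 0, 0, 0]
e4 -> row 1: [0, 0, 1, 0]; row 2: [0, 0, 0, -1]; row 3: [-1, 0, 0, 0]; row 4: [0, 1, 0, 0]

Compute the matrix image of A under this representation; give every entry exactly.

M = (-2)*rho(e1) + (1/6)*rho(e3), summed entrywise:
Answer: row 1: [-2, 0, 0, -I/6]; row 2: [0, -2, I/6, 0]; row 3: [0, I/6, 2, 0]; row 4: [-I/6, 0, 0, 2]


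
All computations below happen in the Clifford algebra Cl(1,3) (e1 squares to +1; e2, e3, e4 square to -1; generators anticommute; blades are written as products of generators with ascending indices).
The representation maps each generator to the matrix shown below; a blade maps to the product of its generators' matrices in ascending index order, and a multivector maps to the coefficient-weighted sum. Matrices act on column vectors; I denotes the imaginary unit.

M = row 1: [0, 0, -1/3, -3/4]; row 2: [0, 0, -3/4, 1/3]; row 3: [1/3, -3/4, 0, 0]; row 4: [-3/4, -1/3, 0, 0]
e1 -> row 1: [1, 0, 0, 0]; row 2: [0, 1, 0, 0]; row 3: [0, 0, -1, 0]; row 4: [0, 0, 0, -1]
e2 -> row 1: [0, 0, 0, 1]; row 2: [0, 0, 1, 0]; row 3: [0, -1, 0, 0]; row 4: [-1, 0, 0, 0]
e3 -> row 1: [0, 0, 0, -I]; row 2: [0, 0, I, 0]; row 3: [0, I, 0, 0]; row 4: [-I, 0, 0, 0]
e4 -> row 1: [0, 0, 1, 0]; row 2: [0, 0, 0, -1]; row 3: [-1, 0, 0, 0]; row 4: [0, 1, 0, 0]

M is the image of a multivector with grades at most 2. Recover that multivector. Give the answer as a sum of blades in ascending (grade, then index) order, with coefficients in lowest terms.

Method: the blade images are trace-orthogonal — tr(rho(e_A) rho(e_B)^-1) = 4 if A = B and 0 otherwise — and rho(e_A)^-1 = (e_A)^2 * rho(e_A) with (e_A)^2 = +1 or -1, so the coefficient of e_A in the preimage is (e_A)^2 * tr(M rho(e_A))/4.
Nonzero projections over blades of grade <= 2: e4: (e4)^2 = -1, tr(M rho(e4)) = 4/3, coefficient -1/3; e1 e2: (e1 e2)^2 = +1, tr(M rho(e1 e2)) = -3, coefficient -3/4. Every other blade of grade <= 2 projects to 0.
Answer: -1/3*e4 - 3/4*e1 e2


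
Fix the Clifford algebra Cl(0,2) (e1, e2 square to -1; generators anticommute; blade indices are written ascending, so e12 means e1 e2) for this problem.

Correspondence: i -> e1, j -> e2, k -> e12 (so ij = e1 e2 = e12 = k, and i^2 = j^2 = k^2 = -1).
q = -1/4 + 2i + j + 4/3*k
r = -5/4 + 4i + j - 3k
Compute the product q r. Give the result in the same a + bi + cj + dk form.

In blades: q = -1/4 + 2*e1 + e2 + 4/3*e12, r = -5/4 + 4*e1 + e2 - 3*e12.
Distribute q over r term by term (generator squares from the signature, products reordered to ascending indices): (-1/4)*r = 5/16 - e1 - 1/4*e2 + 3/4*e12; (2*e1)*r = -8 - 5/2*e1 + 6*e2 + 2*e12; (e2)*r = -1 - 3*e1 - 5/4*e2 - 4*e12; (4/3*e12)*r = 4 - 4/3*e1 + 16/3*e2 - 5/3*e12.
Sum: -75/16 - 47/6*e1 + 59/6*e2 - 35/12*e12; translating back through the correspondence:
Answer: -75/16 - 47/6*i + 59/6*j - 35/12*k


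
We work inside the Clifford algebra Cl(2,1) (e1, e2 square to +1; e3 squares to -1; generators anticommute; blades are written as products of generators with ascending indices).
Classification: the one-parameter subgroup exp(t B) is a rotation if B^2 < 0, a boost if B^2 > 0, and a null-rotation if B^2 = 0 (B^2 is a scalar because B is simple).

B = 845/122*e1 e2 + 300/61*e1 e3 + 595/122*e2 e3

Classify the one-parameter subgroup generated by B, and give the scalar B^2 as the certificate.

B^2 term by term: the squares give (845/122)^2*(e1 e2)^2 + (300/61)^2*(e1 e3)^2 + (595/122)^2*(e2 e3)^2 = 714025/14884*(-1) + 90000/3721*(+1) + 354025/14884*(+1) = 0 (each basis 2-blade squares to minus the product of its generators' squares); cross terms between blades sharing an index anticommute and cancel. So B^2 = 0.
Answer: null-rotation, certificate B^2 = 0. Certificate logic: 0 is a conjugation-invariant scalar, so its sign fixes rotation versus boost versus null-rotation outright.


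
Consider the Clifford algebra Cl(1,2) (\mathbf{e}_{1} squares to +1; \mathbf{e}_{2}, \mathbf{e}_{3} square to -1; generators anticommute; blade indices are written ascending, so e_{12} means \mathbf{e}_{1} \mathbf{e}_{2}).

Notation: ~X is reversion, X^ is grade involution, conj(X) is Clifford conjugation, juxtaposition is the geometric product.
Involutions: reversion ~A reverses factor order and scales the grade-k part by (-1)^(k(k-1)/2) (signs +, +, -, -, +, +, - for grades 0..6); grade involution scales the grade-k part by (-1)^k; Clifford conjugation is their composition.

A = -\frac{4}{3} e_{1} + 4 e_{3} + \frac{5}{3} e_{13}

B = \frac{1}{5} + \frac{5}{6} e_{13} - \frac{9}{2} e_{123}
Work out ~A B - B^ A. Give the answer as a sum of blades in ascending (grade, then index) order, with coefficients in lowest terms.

first term: -\frac{25}{18} + \frac{46}{15} e_{1} - \frac{15}{2} e_{2} - \frac{14}{45} e_{3} + 18 e_{12} - \frac{1}{3} e_{13} + 6 e_{23}
second term: \frac{25}{18} - \frac{18}{5} e_{1} - \frac{15}{2} e_{2} + \frac{86}{45} e_{3} - 18 e_{12} + \frac{1}{3} e_{13} - 6 e_{23}
Answer: -\frac{25}{9} + \frac{20}{3} e_{1} - \frac{20}{9} e_{3} + 36 e_{12} - \frac{2}{3} e_{13} + 12 e_{23}


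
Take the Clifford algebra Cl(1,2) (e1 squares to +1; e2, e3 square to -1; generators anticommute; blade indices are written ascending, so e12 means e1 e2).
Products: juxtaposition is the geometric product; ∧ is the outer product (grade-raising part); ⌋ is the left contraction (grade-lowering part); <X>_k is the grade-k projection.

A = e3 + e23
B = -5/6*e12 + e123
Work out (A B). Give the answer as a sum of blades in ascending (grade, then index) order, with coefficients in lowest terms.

step 1: -e1 - e12 - 5/6*e13 - 5/6*e123
Answer: -e1 - e12 - 5/6*e13 - 5/6*e123


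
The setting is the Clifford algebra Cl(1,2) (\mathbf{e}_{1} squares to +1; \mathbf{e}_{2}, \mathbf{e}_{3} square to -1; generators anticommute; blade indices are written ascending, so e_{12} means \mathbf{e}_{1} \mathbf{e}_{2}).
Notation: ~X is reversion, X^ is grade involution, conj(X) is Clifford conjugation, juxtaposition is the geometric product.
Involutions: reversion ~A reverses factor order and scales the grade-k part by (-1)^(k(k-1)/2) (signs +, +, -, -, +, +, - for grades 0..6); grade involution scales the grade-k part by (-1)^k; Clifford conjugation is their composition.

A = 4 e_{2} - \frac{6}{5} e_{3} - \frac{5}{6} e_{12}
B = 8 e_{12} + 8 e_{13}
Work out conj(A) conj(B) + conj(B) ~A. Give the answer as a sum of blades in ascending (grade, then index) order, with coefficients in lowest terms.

first term: -\frac{20}{3} + \frac{112}{5} e_{1} + \frac{20}{3} e_{23} - \frac{208}{5} e_{123}
second term: -\frac{20}{3} + \frac{112}{5} e_{1} - \frac{20}{3} e_{23} + \frac{208}{5} e_{123}
Answer: -\frac{40}{3} + \frac{224}{5} e_{1}


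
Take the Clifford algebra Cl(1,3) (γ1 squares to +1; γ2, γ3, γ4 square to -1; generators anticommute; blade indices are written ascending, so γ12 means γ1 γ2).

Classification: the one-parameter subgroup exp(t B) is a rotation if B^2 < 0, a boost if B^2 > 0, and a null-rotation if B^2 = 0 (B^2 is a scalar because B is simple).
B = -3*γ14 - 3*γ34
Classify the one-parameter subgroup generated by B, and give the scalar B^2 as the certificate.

B^2 term by term: the squares give (-3)^2*(γ14)^2 + (-3)^2*(γ34)^2 = 9*(+1) + 9*(-1) = 0 (each basis 2-blade squares to minus the product of its generators' squares); cross terms between blades sharing an index anticommute and cancel. So B^2 = 0.
Answer: null-rotation, certificate B^2 = 0. Why this suffices: the scalar 0 survives any versor conjugation, so its sign alone determines the class however B is presented.


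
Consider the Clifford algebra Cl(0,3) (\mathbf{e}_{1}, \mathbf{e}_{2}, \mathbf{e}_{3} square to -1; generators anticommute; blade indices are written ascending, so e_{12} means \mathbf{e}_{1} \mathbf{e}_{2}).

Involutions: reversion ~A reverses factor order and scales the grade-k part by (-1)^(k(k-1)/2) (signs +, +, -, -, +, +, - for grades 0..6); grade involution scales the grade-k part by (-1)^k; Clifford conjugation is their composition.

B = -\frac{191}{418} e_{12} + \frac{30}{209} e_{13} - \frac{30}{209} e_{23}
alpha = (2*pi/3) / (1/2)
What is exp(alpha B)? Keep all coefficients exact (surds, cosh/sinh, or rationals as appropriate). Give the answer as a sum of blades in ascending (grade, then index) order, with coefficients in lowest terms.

B^2 term by term: the squares give (-\frac{191}{418})^2*(e_{12})^2 + (\frac{30}{209})^2*(e_{13})^2 + (-\frac{30}{209})^2*(e_{23})^2 = \frac{36481}{174724}*(-1) + \frac{900}{43681}*(-1) + \frac{900}{43681}*(-1) = -\frac{1}{4} (each basis 2-blade squares to minus the product of its generators' squares); cross terms between blades sharing an index anticommute and cancel. So B^2 = -\frac{1}{4}.
B^2 = -\frac{1}{4} — the negative square puts this in the circular regime; l = \frac{1}{2}, alpha*l = \frac{2 \pi}{3}, so exp(alpha B) = cos(\frac{2 \pi}{3}) + (sin(\frac{2 \pi}{3})/(\frac{1}{2}))*B = - \frac{1}{2} + (\sqrt{3})*B.
Answer: - \frac{1}{2} - \frac{191 \sqrt{3}}{418} e_{12} + \frac{30 \sqrt{3}}{209} e_{13} - \frac{30 \sqrt{3}}{209} e_{23}


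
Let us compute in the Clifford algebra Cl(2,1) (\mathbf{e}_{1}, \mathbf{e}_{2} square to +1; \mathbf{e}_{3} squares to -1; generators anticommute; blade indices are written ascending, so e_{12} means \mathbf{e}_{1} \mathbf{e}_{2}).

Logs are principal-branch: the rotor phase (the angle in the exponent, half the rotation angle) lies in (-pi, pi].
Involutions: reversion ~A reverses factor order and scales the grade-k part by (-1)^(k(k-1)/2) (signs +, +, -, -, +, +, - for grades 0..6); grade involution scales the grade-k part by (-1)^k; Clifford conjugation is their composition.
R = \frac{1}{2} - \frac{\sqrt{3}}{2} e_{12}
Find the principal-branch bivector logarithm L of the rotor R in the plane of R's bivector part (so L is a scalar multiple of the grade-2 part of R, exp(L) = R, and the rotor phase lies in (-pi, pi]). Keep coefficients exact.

The scalar part of R is \frac{1}{2}, which fixes the principal-branch rotor phase; the unit plane is then the bivector part divided by the sine of that phase, and L is that plane scaled by the phase.
Concretely: cos(phase) = \frac{1}{2} gives phase = ±\frac{\pi}{3}, and since phase/sin(phase) is even the sign is immaterial: L = (phase/sin(phase)) * <R>_2 = (\frac{2 \sqrt{3} \pi}{9}) * <R>_2.
Answer: - \frac{\pi}{3} e_{12}


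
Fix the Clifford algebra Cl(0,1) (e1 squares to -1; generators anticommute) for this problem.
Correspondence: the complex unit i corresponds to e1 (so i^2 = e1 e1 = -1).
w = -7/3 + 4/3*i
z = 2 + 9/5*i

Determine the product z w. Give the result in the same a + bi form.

In blades: z = 2 + 9/5*e1, w = -7/3 + 4/3*e1.
Distribute z over w term by term (generator squares from the signature, products reordered to ascending indices): (2)*w = -14/3 + 8/3*e1; (9/5*e1)*w = -12/5 - 21/5*e1.
Sum: -106/15 - 23/15*e1; translating back through the correspondence:
Answer: -106/15 - 23/15*i


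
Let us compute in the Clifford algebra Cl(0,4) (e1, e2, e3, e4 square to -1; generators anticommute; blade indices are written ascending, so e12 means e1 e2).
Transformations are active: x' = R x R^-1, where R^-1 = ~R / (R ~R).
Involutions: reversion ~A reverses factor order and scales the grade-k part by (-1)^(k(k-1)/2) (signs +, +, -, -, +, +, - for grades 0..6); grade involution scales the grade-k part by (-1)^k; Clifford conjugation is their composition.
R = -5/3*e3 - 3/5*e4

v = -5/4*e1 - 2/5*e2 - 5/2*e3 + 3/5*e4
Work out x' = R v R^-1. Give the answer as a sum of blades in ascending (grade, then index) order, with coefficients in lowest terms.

~R = -5/3*e3 - 3/5*e4, and R ~R = -706/225, so R^-1 = ~R / (-706/225).
R v = -571/150 - 25/12*e13 - 3/4*e14 - 2/3*e23 - 6/25*e24 - 5/2*e34
Answer: 5/4*e1 + 2/5*e2 - 545/353*e3 - 7257/3530*e4


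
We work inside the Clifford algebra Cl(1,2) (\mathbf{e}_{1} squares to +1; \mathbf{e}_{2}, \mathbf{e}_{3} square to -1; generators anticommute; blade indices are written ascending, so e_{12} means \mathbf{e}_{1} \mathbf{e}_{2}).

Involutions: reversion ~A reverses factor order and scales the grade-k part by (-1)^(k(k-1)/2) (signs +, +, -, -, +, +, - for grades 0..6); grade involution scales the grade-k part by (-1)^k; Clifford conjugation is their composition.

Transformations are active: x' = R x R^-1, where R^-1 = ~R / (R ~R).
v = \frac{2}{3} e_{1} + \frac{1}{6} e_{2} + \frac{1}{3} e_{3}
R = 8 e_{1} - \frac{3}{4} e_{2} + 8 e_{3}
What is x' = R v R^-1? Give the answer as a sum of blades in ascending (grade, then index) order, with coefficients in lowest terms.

~R = 8 e_{1} - \frac{3}{4} e_{2} + 8 e_{3}, and R ~R = -\frac{9}{16}, so R^-1 = ~R / (-\frac{9}{16}).
R v = \frac{67}{24} + \frac{11}{6} e_{12} - \frac{8}{3} e_{13} - \frac{19}{12} e_{23}
Answer: -\frac{2162}{27} e_{1} + \frac{131}{18} e_{2} - \frac{2153}{27} e_{3}


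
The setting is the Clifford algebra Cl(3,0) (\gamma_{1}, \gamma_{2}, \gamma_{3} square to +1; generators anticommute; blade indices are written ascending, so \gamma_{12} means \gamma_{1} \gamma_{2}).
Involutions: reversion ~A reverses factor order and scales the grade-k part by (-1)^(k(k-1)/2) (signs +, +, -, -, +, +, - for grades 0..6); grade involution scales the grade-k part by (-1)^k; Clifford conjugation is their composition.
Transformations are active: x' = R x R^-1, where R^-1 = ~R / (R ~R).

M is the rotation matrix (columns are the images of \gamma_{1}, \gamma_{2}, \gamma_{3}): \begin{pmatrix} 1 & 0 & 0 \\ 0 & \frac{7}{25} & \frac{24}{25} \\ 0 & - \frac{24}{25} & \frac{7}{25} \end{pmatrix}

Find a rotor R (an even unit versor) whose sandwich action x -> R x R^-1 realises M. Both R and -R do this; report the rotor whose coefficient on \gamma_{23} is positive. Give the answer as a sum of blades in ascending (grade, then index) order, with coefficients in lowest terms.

Method: write R = a + b12*\gamma_{12} + b13*\gamma_{13} + b23*\gamma_{23} with a^2 + b12^2 + b13^2 + b23^2 = 1 (so R^-1 = ~R). Expanding the columns R e_j ~R gives tr M = 4a^2 - 1 and, from the antisymmetric part, M21 - M12 = -4a*b12, M13 - M31 = 4a*b13, M32 - M23 = -4a*b23.
Here tr M = \frac{39}{25}, so a^2 = (1 + tr M)/4 = \frac{16}{25} and a = ±\frac{4}{5}. Taking a = \frac{4}{5}: M21 - M12 = 0, M13 - M31 = 0, M32 - M23 = -\frac{48}{25}, giving b12 = 0, b13 = 0, b23 = \frac{3}{5}, i.e. R = \frac{4}{5} + \frac{3}{5} \gamma_{23}.
Its \gamma_{23} coefficient is already positive.
Answer: \frac{4}{5} + \frac{3}{5} \gamma_{23}. Note: both R and -R realise this M (trace \frac{39}{25}); the covering map identifies them, and the \gamma_{23}-coefficient sign is the tie-breaker.


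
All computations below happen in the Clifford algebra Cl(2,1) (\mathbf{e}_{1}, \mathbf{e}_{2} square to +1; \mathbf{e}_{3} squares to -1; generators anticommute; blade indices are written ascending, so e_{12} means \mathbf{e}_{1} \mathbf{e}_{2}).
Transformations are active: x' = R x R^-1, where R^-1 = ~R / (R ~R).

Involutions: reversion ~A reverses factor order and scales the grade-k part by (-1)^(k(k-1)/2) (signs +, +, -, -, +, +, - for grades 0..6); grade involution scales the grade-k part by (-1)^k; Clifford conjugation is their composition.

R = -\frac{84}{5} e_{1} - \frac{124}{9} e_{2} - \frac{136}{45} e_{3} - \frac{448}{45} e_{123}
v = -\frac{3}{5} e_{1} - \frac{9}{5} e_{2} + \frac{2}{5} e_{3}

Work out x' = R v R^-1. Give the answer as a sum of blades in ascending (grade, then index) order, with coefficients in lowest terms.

~R = -\frac{84}{5} e_{1} - \frac{124}{9} e_{2} - \frac{136}{45} e_{3} + \frac{448}{45} e_{123}, and R ~R = \frac{736736}{2025}, so R^-1 = ~R / (\frac{736736}{2025}).
R v = \frac{1624}{45} + \frac{1168}{45} e_{12} - \frac{1984}{75} e_{13} - \frac{224}{45} e_{23}
Answer: -\frac{4493}{1495} e_{1} + \frac{769}{1495} e_{2} - \frac{3618}{1495} e_{3}


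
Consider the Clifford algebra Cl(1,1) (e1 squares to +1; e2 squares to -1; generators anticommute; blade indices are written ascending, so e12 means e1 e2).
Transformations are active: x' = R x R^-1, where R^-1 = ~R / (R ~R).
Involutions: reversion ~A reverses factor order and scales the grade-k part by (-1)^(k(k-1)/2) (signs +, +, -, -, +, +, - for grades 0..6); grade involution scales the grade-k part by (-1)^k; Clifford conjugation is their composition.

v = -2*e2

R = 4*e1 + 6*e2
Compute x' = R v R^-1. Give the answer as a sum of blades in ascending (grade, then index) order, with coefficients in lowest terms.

~R = 4*e1 + 6*e2, and R ~R = -20, so R^-1 = ~R / (-20).
R v = 12 - 8*e12
Answer: -24/5*e1 - 26/5*e2


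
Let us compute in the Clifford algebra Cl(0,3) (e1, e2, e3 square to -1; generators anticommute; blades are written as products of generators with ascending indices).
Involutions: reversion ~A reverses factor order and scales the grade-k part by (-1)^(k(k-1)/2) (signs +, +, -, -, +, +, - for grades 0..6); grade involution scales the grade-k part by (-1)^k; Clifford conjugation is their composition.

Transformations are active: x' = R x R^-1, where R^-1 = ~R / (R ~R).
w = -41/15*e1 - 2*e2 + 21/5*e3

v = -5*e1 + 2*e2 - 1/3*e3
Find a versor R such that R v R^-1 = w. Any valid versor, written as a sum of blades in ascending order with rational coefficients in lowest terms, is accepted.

Construction: equal norms (both -262/9) license R = v + w = -116/15*e1 + 58/15*e3 — nothing changes along that direction, while (v - w)/2 changes sign, so v maps onto w.
Answer: -116/15*e1 + 58/15*e3


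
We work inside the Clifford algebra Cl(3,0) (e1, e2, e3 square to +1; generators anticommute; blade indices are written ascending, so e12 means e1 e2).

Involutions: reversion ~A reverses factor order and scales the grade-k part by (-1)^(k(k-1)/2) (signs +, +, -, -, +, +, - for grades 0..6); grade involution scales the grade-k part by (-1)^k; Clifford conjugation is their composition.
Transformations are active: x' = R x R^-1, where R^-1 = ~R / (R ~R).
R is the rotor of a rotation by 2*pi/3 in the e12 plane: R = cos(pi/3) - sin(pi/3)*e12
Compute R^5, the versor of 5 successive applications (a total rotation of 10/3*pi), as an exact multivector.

Half-angle bookkeeping: 5 applications in e12 add up to rotor phase 5*pi/3 = 5*pi/3, so R^5 = cos(5*pi/3) - sin(5*pi/3)*e12.
cos(5*pi/3) = 1/2 and sin(5*pi/3) = -sqrt(3)/2, so R^5 = 1/2 + sqrt(3)/2*e12. The net rotation is 4/3*pi (after discarding 1 full turn, each of which contributes a factor -1 to the rotor); the rotor keeps the half-angle phase exactly.
Answer: 1/2 + sqrt(3)/2*e12


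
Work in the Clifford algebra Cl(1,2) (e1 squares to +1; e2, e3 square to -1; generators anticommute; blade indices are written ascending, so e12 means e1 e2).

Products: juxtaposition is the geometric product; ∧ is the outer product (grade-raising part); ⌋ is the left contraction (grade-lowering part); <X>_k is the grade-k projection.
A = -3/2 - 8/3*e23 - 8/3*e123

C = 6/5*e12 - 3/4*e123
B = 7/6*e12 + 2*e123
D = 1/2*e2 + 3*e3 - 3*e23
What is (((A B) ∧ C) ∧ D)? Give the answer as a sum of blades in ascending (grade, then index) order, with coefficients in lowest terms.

step 1: 16/3 + 16/3*e1 - 28/9*e3 - 7/4*e12 - 28/9*e13 - 3*e123
step 2: 32/5*e12 - 116/15*e123
step 3: 96/5*e123
Answer: 96/5*e123


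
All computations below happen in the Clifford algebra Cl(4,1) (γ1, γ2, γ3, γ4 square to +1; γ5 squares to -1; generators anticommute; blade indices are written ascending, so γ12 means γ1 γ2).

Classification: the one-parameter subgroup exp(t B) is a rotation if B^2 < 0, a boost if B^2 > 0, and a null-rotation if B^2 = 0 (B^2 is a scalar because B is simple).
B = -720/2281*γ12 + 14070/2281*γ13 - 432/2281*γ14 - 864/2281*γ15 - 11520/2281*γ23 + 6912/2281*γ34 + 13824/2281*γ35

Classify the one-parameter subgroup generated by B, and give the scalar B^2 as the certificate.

B^2 term by term: the squares give (-720/2281)^2*(γ12)^2 + (14070/2281)^2*(γ13)^2 + (-432/2281)^2*(γ14)^2 + (-864/2281)^2*(γ15)^2 + (-11520/2281)^2*(γ23)^2 + (6912/2281)^2*(γ34)^2 + (13824/2281)^2*(γ35)^2 = 518400/5202961*(-1) + 197964900/5202961*(-1) + 186624/5202961*(-1) + 746496/5202961*(+1) + 132710400/5202961*(-1) + 47775744/5202961*(-1) + 191102976/5202961*(+1) = -36 (each basis 2-blade squares to minus the product of its generators' squares); cross terms between blades sharing an index anticommute and cancel; the commuting (index-disjoint) pairs give grade-4 terms 2*c*c'*(blade product), which cancel blade by blade — γ1234: -9953280/5202961 + 9953280/5202961 = 0; γ1235: -19906560/5202961 + 19906560/5202961 = 0; γ1345: 11943936/5202961 - 11943936/5202961 = 0 — confirming B is simple. So B^2 = -36.
Answer: rotation, certificate B^2 = -36. No conjugation can change B^2 = -36; the sign gives the class.


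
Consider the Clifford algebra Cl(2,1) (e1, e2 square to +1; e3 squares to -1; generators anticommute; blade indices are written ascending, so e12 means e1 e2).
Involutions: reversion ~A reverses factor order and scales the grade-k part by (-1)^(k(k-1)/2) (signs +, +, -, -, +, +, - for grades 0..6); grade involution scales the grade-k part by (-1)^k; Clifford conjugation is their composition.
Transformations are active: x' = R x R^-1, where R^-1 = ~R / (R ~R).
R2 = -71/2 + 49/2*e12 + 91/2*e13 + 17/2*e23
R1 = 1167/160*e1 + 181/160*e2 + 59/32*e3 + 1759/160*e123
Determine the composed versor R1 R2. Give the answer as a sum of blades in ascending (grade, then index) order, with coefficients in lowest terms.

Distribute over the terms of R1 (each basis-blade product reordered to ascending indices, repeated generators contracted through their squares):
(1167/160*e1) R2 = -82857/320*e1 + 57183/320*e2 + 106197/320*e3 + 19839/320*e123
(181/160*e2) R2 = -8869/320*e1 - 12851/320*e2 + 3077/320*e3 - 16471/320*e123
(59/32*e3) R2 = 5369/64*e1 + 1003/64*e2 - 4189/64*e3 + 2891/64*e123
(1759/160*e123) R2 = 29903/320*e1 - 160069/320*e2 - 86191/320*e3 - 124889/320*e123
Summing the partial products and collecting blades:
Answer: -17489/160*e1 - 55361/160*e2 + 1069/160*e3 - 53533/160*e123
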